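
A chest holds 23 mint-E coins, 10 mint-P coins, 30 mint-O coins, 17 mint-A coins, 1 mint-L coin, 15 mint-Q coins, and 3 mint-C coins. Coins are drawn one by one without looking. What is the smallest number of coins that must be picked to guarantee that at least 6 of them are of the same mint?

30

The 7 mints are the holes; the coins drawn are the pigeons.
To avoid 6 of any one mint, the worst case takes at most 5 of each mint, or every coin of a mint that has fewer than 5.
That gives 5 + 5 + 5 + 5 + 1 + 5 + 3 = 29 coins with no mint reaching 6.
The next coin forces some mint to 6, so 29 + 1 = 30.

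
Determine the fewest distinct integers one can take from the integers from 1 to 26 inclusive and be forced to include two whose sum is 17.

A set avoiding the sum 17 can contain at most one of each pair {x, 17−x}, plus the 10 elements whose complement lies outside the range.
The integers 9, …, 26 (18 of them) are such a set: any two sum to at least 9+10 = 19 > 17.
Pigeonhole: any 19th integer completes one of the 8 pairs, so 19 choices force a sum of 17.

19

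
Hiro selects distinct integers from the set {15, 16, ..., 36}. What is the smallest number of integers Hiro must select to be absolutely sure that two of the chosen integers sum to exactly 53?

13

A set avoiding the sum 53 can contain at most one of each pair {x, 53−x}, plus the 2 elements whose complement lies outside the range.
The integers 15, …, 26 (12 of them) are such a set: any two sum to at least 15+16 = 31 and at most 25+26 = 51 < 53.
Pigeonhole: any 13th integer completes one of the 10 pairs, so 13 choices force a sum of 53.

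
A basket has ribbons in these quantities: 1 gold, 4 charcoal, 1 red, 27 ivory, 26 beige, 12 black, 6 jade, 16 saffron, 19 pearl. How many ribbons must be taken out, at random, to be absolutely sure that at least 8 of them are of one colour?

48

Pigeonhole: the 9 colours are the holes; the ribbons drawn are the pigeons.
To avoid 8 of any one colour, the worst case takes at most 7 of each colour, or every ribbon of a colour that has fewer than 7.
That gives 1 + 4 + 1 + 7 + 7 + 7 + 6 + 7 + 7 = 47 ribbons with no colour reaching 8.
The next ribbon forces some colour to 8, so 47 + 1 = 48.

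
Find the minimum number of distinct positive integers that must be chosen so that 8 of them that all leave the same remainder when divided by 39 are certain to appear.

Pigeonhole: the 39 residue classes mod 39 are the pigeonholes.
With 273 integers one could put 7 in each residue class and have no class reach 8.
The 274th integer pushes some class to 8, so 39·7 + 1 = 274.

274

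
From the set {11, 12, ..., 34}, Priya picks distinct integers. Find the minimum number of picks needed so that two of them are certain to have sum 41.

A set avoiding the sum 41 can contain at most one of each pair {x, 41−x}, plus the 4 elements whose complement lies outside the range.
The integers 21, …, 34 (14 of them) are such a set: any two sum to at least 21+22 = 43 > 41.
Any 15th integer completes one of the 10 pairs, so 15 choices force a sum of 41.

15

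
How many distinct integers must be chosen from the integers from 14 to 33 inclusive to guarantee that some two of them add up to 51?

Two chosen integers sum to 51 exactly when both halves of some pair {x, 51−x} with 18 ≤ x ≤ 51−x ≤ 33 are chosen — 8 such pairs.
The remaining 4 elements (those with no distinct partner in range) can never complete a 51-sum, so the worst case takes all of them and one from each pair: 4 + 8 = 12.
The 13th integer has to be the second member of some pair, so 12 + 1 = 13.

13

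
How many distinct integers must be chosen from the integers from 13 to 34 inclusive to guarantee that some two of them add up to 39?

16

A set avoiding the sum 39 can contain at most one of each pair {x, 39−x}, plus the 8 elements whose complement lies outside the range.
The integers 20, …, 34 (15 of them) are such a set: any two sum to at least 20+21 = 41 > 39.
By the pigeonhole principle, any 16th integer completes one of the 7 pairs, so 16 choices force a sum of 39.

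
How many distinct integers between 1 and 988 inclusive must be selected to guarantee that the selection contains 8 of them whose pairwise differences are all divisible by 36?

253

Integers whose pairwise differences are multiples of 36 are exactly those sharing a remainder mod 36. By pigeonhole, the 36 residue classes mod 36 are the pigeonholes.
With 252 integers one could put 7 in each residue class and have no class reach 8.
The 253rd integer pushes some class to 8, so 36·7 + 1 = 253.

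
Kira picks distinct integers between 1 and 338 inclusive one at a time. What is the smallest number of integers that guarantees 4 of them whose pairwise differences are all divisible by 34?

Integers whose pairwise differences are multiples of 34 are exactly those sharing a remainder mod 34. By pigeonhole, the 34 residue classes mod 34 are the pigeonholes.
With 102 integers one could put 3 in each residue class and have no class reach 4.
The 103rd integer pushes some class to 4, so 34·3 + 1 = 103.

103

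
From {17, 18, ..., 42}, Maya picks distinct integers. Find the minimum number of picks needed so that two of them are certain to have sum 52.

18

A set avoiding the sum 52 can contain at most one of each pair {x, 52−x}, plus the 8 elements whose complement lies outside the range or equal to its own complement.
The integers 26, …, 42 (17 of them) are such a set: any two sum to at least 26+27 = 53 > 52.
By pigeonhole, any 18th integer completes one of the 9 pairs, so 18 choices force a sum of 52.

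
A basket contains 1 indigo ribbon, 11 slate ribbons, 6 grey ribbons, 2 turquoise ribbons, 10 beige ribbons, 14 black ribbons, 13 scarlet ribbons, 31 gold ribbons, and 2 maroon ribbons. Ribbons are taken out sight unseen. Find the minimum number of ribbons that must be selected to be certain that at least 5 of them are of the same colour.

An adversary could hand out at most 4 ribbons per colour (indigo, turquoise, maroon run out sooner): 1 + 4 + 4 + 2 + 4 + 4 + 4 + 4 + 2 = 29 ribbons and still no colour has 5.
One more ribbon lands in a colour already at 4, so 30 draws are enough and 29 are not.

30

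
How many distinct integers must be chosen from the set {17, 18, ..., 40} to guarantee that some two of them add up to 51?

16

Group the elements by complementary pair {x, 51−x}: {17,34}, {18,33}, {19,32}, …, giving 9 two-element pairs and 6 integers whose partner 51−x falls outside [17,40].
By pigeonhole, treating each of those 15 groups as a pigeonhole, one can pick one integer per group — 15 integers — with no two summing to 51.
The 16th integer lands in an occupied pair, forcing a sum of 51.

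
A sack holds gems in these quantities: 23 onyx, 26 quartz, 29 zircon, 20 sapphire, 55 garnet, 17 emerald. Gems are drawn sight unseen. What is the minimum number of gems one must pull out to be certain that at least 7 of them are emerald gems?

In the worst case for collecting emerald gems, every non-emerald gem comes out first.
There are 23 + 26 + 29 + 20 + 55 = 153 non-emerald gems altogether.
After those, each further gem must be emerald, so 153 + 7 = 160 draws guarantee 7 emerald gems.

160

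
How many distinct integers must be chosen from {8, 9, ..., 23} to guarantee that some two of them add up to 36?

A set avoiding the sum 36 can contain at most one of each pair {x, 36−x}, plus the 6 elements whose complement lies outside the range or equal to its own complement.
The integers 8, …, 18 (11 of them) are such a set: any two sum to at least 8+9 = 17 and at most 17+18 = 35 < 36.
Any 12th integer completes one of the 5 pairs, so 12 choices force a sum of 36.

12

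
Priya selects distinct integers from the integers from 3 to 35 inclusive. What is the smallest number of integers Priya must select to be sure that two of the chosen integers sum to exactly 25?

Two chosen integers sum to 25 exactly when both halves of some pair {x, 25−x} with 3 ≤ x ≤ 25−x ≤ 22 are chosen — 10 such pairs.
The remaining 13 elements (those with no distinct partner in range) can never complete a 25-sum, so the worst case takes all of them and one from each pair: 13 + 10 = 23.
The 24th integer has to be the second member of some pair, so 23 + 1 = 24.

24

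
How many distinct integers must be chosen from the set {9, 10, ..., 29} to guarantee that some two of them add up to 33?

Two chosen integers sum to 33 exactly when both halves of some pair {x, 33−x} with 9 ≤ x ≤ 33−x ≤ 24 are chosen — 8 such pairs.
The remaining 5 elements (those with no distinct partner in range) can never complete a 33-sum, so the worst case takes all of them and one from each pair: 5 + 8 = 13.
The 14th integer has to be the second member of some pair, so 13 + 1 = 14.

14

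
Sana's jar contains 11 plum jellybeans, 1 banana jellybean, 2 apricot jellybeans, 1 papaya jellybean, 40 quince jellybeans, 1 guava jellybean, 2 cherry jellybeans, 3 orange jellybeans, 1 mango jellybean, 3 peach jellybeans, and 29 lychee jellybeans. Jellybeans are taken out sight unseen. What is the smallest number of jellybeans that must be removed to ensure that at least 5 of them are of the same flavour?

27

An adversary could hand out at most 4 jellybeans per flavour (8 flavours run out sooner): 4 + 1 + 2 + 1 + 4 + 1 + 2 + 3 + 1 + 3 + 4 = 26 jellybeans and still no flavour has 5.
One more jellybean lands in a flavour already at 4, so 27 draws are enough and 26 are not.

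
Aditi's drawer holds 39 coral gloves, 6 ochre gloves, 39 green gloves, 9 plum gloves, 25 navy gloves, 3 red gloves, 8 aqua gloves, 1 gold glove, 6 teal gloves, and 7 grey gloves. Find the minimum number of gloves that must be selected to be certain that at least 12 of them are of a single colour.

By pigeonhole, put each drawn glove into a box by colour. The largest draw with every box below 12 takes min(count, 11) from each colour; colours with fewer than 11 contribute all they have.
Σ min(cᵢ, 11) = 11 + 6 + 11 + 9 + 11 + 3 + 8 + 1 + 6 + 7 = 73.
Draw number 73 + 1 = 74 must push one box to 12.

74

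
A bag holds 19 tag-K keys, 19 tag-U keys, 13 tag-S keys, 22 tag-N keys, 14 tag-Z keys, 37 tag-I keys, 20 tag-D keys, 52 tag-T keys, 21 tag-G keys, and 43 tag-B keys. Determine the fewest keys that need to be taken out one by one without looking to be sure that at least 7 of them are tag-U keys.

In the worst case for collecting tag-U keys, every non-tag-U key comes out first.
There are 19 + 13 + 22 + 14 + 37 + 20 + 52 + 21 + 43 = 241 non-tag-U keys altogether.
After those, each further key must be tag-U, so 241 + 7 = 248 draws guarantee 7 tag-U keys.

248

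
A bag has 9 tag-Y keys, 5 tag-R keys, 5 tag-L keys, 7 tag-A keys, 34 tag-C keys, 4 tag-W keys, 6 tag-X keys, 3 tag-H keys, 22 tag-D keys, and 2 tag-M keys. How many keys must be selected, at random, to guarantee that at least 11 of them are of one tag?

62

An adversary could hand out at most 10 keys per tag (8 tags run out sooner): 9 + 5 + 5 + 7 + 10 + 4 + 6 + 3 + 10 + 2 = 61 keys and still no tag has 11.
One more key lands in a tag already at 10, so 62 draws are enough and 61 are not.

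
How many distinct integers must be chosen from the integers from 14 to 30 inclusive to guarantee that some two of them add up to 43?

10

A set avoiding the sum 43 can contain at most one of each pair {x, 43−x}, plus the 1 element whose complement lies outside the range.
The integers 22, …, 30 (9 of them) are such a set: any two sum to at least 22+23 = 45 > 43.
Any 10th integer completes one of the 8 pairs, so 10 choices force a sum of 43.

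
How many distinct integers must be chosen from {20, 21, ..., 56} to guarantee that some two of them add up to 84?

24

Group the elements by complementary pair {x, 84−x}: {28,56}, {29,55}, {30,54}, …, giving 14 two-element pairs; the single value 42 (it cannot pair with itself since the integers are distinct); and 8 integers whose partner 84−x falls outside [20,56].
By the pigeonhole principle, treating each of those 23 groups as a pigeonhole, one can pick one integer per group — 23 integers — with no two summing to 84.
The 24th integer lands in an occupied pair, forcing a sum of 84.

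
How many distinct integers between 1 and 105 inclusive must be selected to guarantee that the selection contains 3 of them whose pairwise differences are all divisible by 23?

Integers whose pairwise differences are multiples of 23 are exactly those sharing a remainder mod 23. The 23 residue classes mod 23 are the pigeonholes.
With 46 integers one could put 2 in each residue class and have no class reach 3.
The 47th integer pushes some class to 3, so 23·2 + 1 = 47.

47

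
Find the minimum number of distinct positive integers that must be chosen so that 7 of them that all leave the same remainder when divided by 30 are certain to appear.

The 30 residue classes mod 30 are the pigeonholes.
With 180 integers one could put 6 in each residue class and have no class reach 7.
The 181st integer pushes some class to 7, so 30·6 + 1 = 181.

181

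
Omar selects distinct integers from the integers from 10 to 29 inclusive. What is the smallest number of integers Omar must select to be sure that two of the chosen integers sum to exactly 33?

Group the elements by complementary pair {x, 33−x}: {10,23}, {11,22}, {12,21}, …, giving 7 two-element pairs and 6 integers whose partner 33−x falls outside [10,29].
By the pigeonhole principle, treating each of those 13 groups as a pigeonhole, one can pick one integer per group — 13 integers — with no two summing to 33.
The 14th integer lands in an occupied pair, forcing a sum of 33.

14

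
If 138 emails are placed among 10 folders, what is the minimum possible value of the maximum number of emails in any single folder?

14

By the pigeonhole principle, the 10 folders are the holes and the 138 emails are the pigeons.
If every folder held at most 13 emails, the total would be at most 10 × 13 = 130, which is less than 138.
So some folder holds at least ⌈138/10⌉ = 14 emails.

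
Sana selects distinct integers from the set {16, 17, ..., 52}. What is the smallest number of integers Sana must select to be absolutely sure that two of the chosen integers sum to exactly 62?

Group the elements by complementary pair {x, 62−x}: {16,46}, {17,45}, {18,44}, …, giving 15 two-element pairs; the single value 31 (it cannot pair with itself since the integers are distinct); and 6 integers whose partner 62−x falls outside [16,52].
Treating each of those 22 groups as a pigeonhole, one can pick one integer per group — 22 integers — with no two summing to 62.
The 23rd integer lands in an occupied pair, forcing a sum of 62.

23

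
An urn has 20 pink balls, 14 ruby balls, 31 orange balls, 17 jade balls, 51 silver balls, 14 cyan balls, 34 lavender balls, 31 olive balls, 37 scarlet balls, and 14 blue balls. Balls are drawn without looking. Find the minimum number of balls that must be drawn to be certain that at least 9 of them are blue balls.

258

In the worst case for collecting blue balls, every non-blue ball comes out first.
There are 20 + 14 + 31 + 17 + 51 + 14 + 34 + 31 + 37 = 249 non-blue balls altogether.
After those, each further ball must be blue, so 249 + 9 = 258 draws guarantee 9 blue balls.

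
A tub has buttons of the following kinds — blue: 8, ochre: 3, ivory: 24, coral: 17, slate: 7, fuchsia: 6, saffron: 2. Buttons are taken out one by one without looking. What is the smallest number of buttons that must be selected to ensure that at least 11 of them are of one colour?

47

An adversary could hand out at most 10 buttons per colour (5 colours run out sooner): 8 + 3 + 10 + 10 + 7 + 6 + 2 = 46 buttons and still no colour has 11.
One more button lands in a colour already at 10, so 47 draws are enough and 46 are not.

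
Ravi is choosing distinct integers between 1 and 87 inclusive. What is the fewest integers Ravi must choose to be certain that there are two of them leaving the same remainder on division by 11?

By pigeonhole, the 11 residue classes mod 11 are the pigeonholes.
With 11 integers one could put 1 in each residue class and have no class reach 2.
The 12th integer pushes some class to 2, so 11·1 + 1 = 12.

12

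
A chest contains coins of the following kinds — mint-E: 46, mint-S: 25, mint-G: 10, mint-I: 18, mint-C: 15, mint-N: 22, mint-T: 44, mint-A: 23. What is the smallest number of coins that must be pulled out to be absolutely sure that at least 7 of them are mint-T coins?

166

In the worst case for collecting mint-T coins, every non-mint-T coin comes out first.
There are 46 + 25 + 10 + 18 + 15 + 22 + 23 = 159 non-mint-T coins altogether.
After those, each further coin must be mint-T, so 159 + 7 = 166 draws guarantee 7 mint-T coins.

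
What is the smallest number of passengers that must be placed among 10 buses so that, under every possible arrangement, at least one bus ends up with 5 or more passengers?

41

With 40 passengers one could put exactly 4 in each of the 10 buses, and no bus would reach 5.
Pigeonhole: one more passenger must land in a bus that already has 4, giving it 5.
So 10 × 4 + 1 = 41 passengers are required.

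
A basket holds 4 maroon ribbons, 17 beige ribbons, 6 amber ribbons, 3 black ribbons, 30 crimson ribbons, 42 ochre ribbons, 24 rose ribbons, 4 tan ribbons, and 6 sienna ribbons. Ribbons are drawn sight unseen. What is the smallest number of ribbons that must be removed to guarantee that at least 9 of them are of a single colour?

56

Pigeonhole: put each drawn ribbon into a box by colour. The largest draw with every box below 9 takes min(count, 8) from each colour; colours with fewer than 8 contribute all they have.
Σ min(cᵢ, 8) = 4 + 8 + 6 + 3 + 8 + 8 + 8 + 4 + 6 = 55.
Draw number 55 + 1 = 56 must push one box to 9.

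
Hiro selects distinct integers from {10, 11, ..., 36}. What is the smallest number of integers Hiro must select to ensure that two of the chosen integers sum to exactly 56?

Two chosen integers sum to 56 exactly when both halves of some pair {x, 56−x} with 20 ≤ x ≤ 56−x ≤ 36 are chosen — 8 such pairs.
The remaining 11 elements (those with no distinct partner in range) can never complete a 56-sum, so the worst case takes all of them and one from each pair: 11 + 8 = 19.
The 20th integer has to be the second member of some pair, so 19 + 1 = 20.

20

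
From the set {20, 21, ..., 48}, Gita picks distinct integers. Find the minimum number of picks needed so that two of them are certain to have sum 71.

Two chosen integers sum to 71 exactly when both halves of some pair {x, 71−x} with 23 ≤ x ≤ 71−x ≤ 48 are chosen — 13 such pairs.
The remaining 3 elements (those with no distinct partner in range) can never complete a 71-sum, so the worst case takes all of them and one from each pair: 3 + 13 = 16.
The 17th integer has to be the second member of some pair, so 16 + 1 = 17.

17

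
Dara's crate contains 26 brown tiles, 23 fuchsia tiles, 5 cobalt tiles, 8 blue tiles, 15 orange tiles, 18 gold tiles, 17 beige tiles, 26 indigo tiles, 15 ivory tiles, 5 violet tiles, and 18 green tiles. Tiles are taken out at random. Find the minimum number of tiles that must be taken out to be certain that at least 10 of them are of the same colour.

The 11 colours are the holes; the tiles drawn are the pigeons.
To avoid 10 of any one colour, the worst case takes at most 9 of each colour, or every tile of a colour that has fewer than 9.
That gives 9 + 9 + 5 + 8 + 9 + 9 + 9 + 9 + 9 + 5 + 9 = 90 tiles with no colour reaching 10.
The next tile forces some colour to 10, so 90 + 1 = 91.

91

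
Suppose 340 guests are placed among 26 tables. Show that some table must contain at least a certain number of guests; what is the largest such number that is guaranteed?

14

Pigeonhole: the 26 tables are the holes and the 340 guests are the pigeons.
If every table held at most 13 guests, the total would be at most 26 × 13 = 338, which is less than 340.
So some table holds at least ⌈340/26⌉ = 14 guests.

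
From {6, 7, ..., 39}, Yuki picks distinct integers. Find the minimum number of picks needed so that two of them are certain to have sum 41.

A set avoiding the sum 41 can contain at most one of each pair {x, 41−x}, plus the 4 elements whose complement lies outside the range.
The integers 21, …, 39 (19 of them) are such a set: any two sum to at least 21+22 = 43 > 41.
Pigeonhole: any 20th integer completes one of the 15 pairs, so 20 choices force a sum of 41.

20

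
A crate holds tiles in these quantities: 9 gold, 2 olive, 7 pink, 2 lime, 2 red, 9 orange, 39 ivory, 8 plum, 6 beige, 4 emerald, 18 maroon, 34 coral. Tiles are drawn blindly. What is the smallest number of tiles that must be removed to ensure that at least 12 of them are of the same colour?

83

An adversary could hand out at most 11 tiles per colour (9 colours run out sooner): 9 + 2 + 7 + 2 + 2 + 9 + 11 + 8 + 6 + 4 + 11 + 11 = 82 tiles and still no colour has 12.
By the pigeonhole principle, one more tile lands in a colour already at 11, so 83 draws are enough and 82 are not.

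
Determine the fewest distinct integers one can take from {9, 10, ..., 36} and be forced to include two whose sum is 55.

20

A set avoiding the sum 55 can contain at most one of each pair {x, 55−x}, plus the 10 elements whose complement lies outside the range.
The integers 9, …, 27 (19 of them) are such a set: any two sum to at least 9+10 = 19 and at most 26+27 = 53 < 55.
By pigeonhole, any 20th integer completes one of the 9 pairs, so 20 choices force a sum of 55.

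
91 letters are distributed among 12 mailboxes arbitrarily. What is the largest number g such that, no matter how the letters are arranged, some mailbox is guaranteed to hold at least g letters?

By pigeonhole, the 12 mailboxes are the holes and the 91 letters are the pigeons.
If every mailbox held at most 7 letters, the total would be at most 12 × 7 = 84, which is less than 91.
So some mailbox holds at least ⌈91/12⌉ = 8 letters.

8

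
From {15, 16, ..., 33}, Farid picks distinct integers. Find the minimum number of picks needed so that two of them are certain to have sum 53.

13

Group the elements by complementary pair {x, 53−x}: {20,33}, {21,32}, {22,31}, …, giving 7 two-element pairs and 5 integers whose partner 53−x falls outside [15,33].
Treating each of those 12 groups as a pigeonhole, one can pick one integer per group — 12 integers — with no two summing to 53.
The 13th integer lands in an occupied pair, forcing a sum of 53.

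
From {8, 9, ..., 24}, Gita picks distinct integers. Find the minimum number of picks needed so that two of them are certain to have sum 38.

13

Two chosen integers sum to 38 exactly when both halves of some pair {x, 38−x} with 14 ≤ x ≤ 38−x ≤ 24 are chosen — 5 such pairs.
The remaining 7 elements (those with no distinct partner in range) can never complete a 38-sum, so the worst case takes all of them and one from each pair: 7 + 5 = 12.
The 13th integer has to be the second member of some pair, so 12 + 1 = 13.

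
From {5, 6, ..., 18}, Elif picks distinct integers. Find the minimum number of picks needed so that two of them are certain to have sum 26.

10

Group the elements by complementary pair {x, 26−x}: {8,18}, {9,17}, {10,16}, …, giving 5 two-element pairs, the single value 13 (it cannot pair with itself since the integers are distinct), and 3 integers whose partner 26−x falls outside [5,18].
By the pigeonhole principle, treating each of those 9 groups as a pigeonhole, one can pick one integer per group — 9 integers — with no two summing to 26.
The 10th integer lands in an occupied pair, forcing a sum of 26.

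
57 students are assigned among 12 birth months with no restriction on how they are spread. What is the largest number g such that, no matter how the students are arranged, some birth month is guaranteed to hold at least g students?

By pigeonhole, the 12 birth months are the holes and the 57 students are the pigeons.
If every birth month held at most 4 students, the total would be at most 12 × 4 = 48, which is less than 57.
So some birth month holds at least ⌈57/12⌉ = 5 students.

5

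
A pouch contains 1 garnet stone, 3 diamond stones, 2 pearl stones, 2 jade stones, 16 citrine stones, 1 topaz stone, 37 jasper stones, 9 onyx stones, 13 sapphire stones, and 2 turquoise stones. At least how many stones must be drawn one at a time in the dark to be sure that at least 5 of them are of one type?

28

An adversary could hand out at most 4 stones per type (6 types run out sooner): 1 + 3 + 2 + 2 + 4 + 1 + 4 + 4 + 4 + 2 = 27 stones and still no type has 5.
By pigeonhole, one more stone lands in a type already at 4, so 28 draws are enough and 27 are not.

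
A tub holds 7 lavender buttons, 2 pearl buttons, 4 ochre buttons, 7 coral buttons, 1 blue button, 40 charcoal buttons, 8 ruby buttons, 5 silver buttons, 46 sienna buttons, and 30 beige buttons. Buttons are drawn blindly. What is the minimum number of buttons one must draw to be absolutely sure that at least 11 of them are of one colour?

An adversary could hand out at most 10 buttons per colour (7 colours run out sooner): 7 + 2 + 4 + 7 + 1 + 10 + 8 + 5 + 10 + 10 = 64 buttons and still no colour has 11.
One more button lands in a colour already at 10, so 65 draws are enough and 64 are not.

65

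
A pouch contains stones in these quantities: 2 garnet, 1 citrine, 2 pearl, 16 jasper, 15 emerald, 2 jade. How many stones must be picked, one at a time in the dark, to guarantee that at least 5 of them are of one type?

16

An adversary could hand out at most 4 stones per type (4 types run out sooner): 2 + 1 + 2 + 4 + 4 + 2 = 15 stones and still no type has 5.
Pigeonhole: one more stone lands in a type already at 4, so 16 draws are enough and 15 are not.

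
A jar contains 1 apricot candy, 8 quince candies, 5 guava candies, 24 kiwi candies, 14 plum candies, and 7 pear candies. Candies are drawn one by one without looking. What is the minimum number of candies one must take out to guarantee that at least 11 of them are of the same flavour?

Pigeonhole: the 6 flavours are the holes; the candies drawn are the pigeons.
To avoid 11 of any one flavour, the worst case takes at most 10 of each flavour, or every candy of a flavour that has fewer than 10.
That gives 1 + 8 + 5 + 10 + 10 + 7 = 41 candies with no flavour reaching 11.
The next candy forces some flavour to 11, so 41 + 1 = 42.

42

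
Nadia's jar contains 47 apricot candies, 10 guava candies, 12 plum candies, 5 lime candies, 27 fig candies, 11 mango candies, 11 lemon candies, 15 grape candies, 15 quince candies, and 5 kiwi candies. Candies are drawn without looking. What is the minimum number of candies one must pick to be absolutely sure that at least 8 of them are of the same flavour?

67

The 10 flavours are the holes; the candies drawn are the pigeons.
To avoid 8 of any one flavour, the worst case takes at most 7 of each flavour, or every candy of a flavour that has fewer than 7.
That gives 7 + 7 + 7 + 5 + 7 + 7 + 7 + 7 + 7 + 5 = 66 candies with no flavour reaching 8.
The next candy forces some flavour to 8, so 66 + 1 = 67.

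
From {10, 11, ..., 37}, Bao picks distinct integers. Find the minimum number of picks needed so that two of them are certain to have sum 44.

17

A set avoiding the sum 44 can contain at most one of each pair {x, 44−x}, plus the 4 elements whose complement lies outside the range or equal to its own complement.
The integers 22, …, 37 (16 of them) are such a set: any two sum to at least 22+23 = 45 > 44.
Any 17th integer completes one of the 12 pairs, so 17 choices force a sum of 44.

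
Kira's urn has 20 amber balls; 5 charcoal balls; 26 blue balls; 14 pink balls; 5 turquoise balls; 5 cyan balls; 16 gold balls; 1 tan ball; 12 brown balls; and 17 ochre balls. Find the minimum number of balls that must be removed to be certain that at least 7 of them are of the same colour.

53

An adversary could hand out at most 6 balls per colour (4 colours run out sooner): 6 + 5 + 6 + 6 + 5 + 5 + 6 + 1 + 6 + 6 = 52 balls and still no colour has 7.
By the pigeonhole principle, one more ball lands in a colour already at 6, so 53 draws are enough and 52 are not.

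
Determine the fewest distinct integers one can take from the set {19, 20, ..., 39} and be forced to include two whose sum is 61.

Two chosen integers sum to 61 exactly when both halves of some pair {x, 61−x} with 22 ≤ x ≤ 61−x ≤ 39 are chosen — 9 such pairs.
The remaining 3 elements (those with no distinct partner in range) can never complete a 61-sum, so the worst case takes all of them and one from each pair: 3 + 9 = 12.
The 13th integer has to be the second member of some pair, so 12 + 1 = 13.

13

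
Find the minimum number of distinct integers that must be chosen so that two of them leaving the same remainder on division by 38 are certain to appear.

By the pigeonhole principle, the 38 residue classes mod 38 are the pigeonholes.
With 38 integers one could put 1 in each residue class and have no class reach 2.
The 39th integer pushes some class to 2, so 38·1 + 1 = 39.

39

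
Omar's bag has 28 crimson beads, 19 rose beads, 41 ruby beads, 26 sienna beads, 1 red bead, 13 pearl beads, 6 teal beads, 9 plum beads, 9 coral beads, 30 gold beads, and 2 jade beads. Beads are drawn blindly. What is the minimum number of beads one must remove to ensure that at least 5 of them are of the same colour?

40

By the pigeonhole principle, the 11 colours are the holes; the beads drawn are the pigeons.
To avoid 5 of any one colour, the worst case takes at most 4 of each colour, or every bead of a colour that has fewer than 4.
That gives 4 + 4 + 4 + 4 + 1 + 4 + 4 + 4 + 4 + 4 + 2 = 39 beads with no colour reaching 5.
The next bead forces some colour to 5, so 39 + 1 = 40.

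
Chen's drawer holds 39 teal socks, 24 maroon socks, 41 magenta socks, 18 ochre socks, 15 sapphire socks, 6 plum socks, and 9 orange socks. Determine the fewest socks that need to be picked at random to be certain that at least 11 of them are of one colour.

Put each drawn sock into a box by colour. The largest draw with every box below 11 takes min(count, 10) from each colour; colours with fewer than 10 contribute all they have.
Σ min(cᵢ, 10) = 10 + 10 + 10 + 10 + 10 + 6 + 9 = 65.
Draw number 65 + 1 = 66 must push one box to 11.

66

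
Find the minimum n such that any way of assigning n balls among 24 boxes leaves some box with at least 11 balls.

With 240 balls one could put exactly 10 in each of the 24 boxes, and no box would reach 11.
Pigeonhole: one more ball must land in a box that already has 10, giving it 11.
So 24 × 10 + 1 = 241 balls are required.

241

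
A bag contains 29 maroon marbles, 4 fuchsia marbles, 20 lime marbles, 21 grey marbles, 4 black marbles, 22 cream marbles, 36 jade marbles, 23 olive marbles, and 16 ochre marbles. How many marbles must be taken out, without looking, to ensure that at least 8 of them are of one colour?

58

An adversary could hand out at most 7 marbles per colour (fuchsia, black run out sooner): 7 + 4 + 7 + 7 + 4 + 7 + 7 + 7 + 7 = 57 marbles and still no colour has 8.
By the pigeonhole principle, one more marble lands in a colour already at 7, so 58 draws are enough and 57 are not.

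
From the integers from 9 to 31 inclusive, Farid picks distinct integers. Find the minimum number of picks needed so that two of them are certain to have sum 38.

14

Group the elements by complementary pair {x, 38−x}: {9,29}, {10,28}, {11,27}, …, giving 10 two-element pairs, the single value 19 (it cannot pair with itself since the integers are distinct), and 2 integers whose partner 38−x falls outside [9,31].
Treating each of those 13 groups as a pigeonhole, one can pick one integer per group — 13 integers — with no two summing to 38.
The 14th integer lands in an occupied pair, forcing a sum of 38.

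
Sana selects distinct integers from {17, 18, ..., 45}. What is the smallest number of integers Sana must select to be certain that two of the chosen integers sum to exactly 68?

A set avoiding the sum 68 can contain at most one of each pair {x, 68−x}, plus the 7 elements whose complement lies outside the range or equal to its own complement.
The integers 17, …, 34 (18 of them) are such a set: any two sum to at least 17+18 = 35 and at most 33+34 = 67 < 68.
By pigeonhole, any 19th integer completes one of the 11 pairs, so 19 choices force a sum of 68.

19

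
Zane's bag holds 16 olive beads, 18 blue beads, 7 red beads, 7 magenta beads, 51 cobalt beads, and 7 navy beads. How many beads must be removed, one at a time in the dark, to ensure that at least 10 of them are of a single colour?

Put each drawn bead into a box by colour. The largest draw with every box below 10 takes min(count, 9) from each colour; colours with fewer than 9 contribute all they have.
Σ min(cᵢ, 9) = 9 + 9 + 7 + 7 + 9 + 7 = 48.
Draw number 48 + 1 = 49 must push one box to 10.

49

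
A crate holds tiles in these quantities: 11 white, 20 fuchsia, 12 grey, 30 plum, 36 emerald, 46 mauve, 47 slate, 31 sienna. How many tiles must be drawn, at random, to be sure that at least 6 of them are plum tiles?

In the worst case for collecting plum tiles, every non-plum tile comes out first.
There are 11 + 20 + 12 + 36 + 46 + 47 + 31 = 203 non-plum tiles altogether.
After those, each further tile must be plum, so 203 + 6 = 209 draws guarantee 6 plum tiles.

209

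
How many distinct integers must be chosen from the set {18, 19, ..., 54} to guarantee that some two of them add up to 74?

Group the elements by complementary pair {x, 74−x}: {20,54}, {21,53}, {22,52}, …, giving 17 two-element pairs, the single value 37 (it cannot pair with itself since the integers are distinct), and 2 integers whose partner 74−x falls outside [18,54].
By the pigeonhole principle, treating each of those 20 groups as a pigeonhole, one can pick one integer per group — 20 integers — with no two summing to 74.
The 21st integer lands in an occupied pair, forcing a sum of 74.

21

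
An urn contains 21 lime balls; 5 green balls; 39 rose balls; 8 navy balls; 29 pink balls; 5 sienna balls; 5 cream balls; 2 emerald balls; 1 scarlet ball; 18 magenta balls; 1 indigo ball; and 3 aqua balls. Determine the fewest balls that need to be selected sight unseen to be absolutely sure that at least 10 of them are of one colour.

Put each drawn ball into a box by colour. The largest draw with every box below 10 takes min(count, 9) from each colour; colours with fewer than 9 contribute all they have.
Σ min(cᵢ, 9) = 9 + 5 + 9 + 8 + 9 + 5 + 5 + 2 + 1 + 9 + 1 + 3 = 66.
Draw number 66 + 1 = 67 must push one box to 10.

67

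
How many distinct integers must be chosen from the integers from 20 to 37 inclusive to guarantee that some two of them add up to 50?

A set avoiding the sum 50 can contain at most one of each pair {x, 50−x}, plus the 8 elements whose complement lies outside the range or equal to its own complement.
The integers 25, …, 37 (13 of them) are such a set: any two sum to at least 25+26 = 51 > 50.
Any 14th integer completes one of the 5 pairs, so 14 choices force a sum of 50.

14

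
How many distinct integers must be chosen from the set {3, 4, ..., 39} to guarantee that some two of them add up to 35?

A set avoiding the sum 35 can contain at most one of each pair {x, 35−x}, plus the 7 elements whose complement lies outside the range.
The integers 18, …, 39 (22 of them) are such a set: any two sum to at least 18+19 = 37 > 35.
Any 23rd integer completes one of the 15 pairs, so 23 choices force a sum of 35.

23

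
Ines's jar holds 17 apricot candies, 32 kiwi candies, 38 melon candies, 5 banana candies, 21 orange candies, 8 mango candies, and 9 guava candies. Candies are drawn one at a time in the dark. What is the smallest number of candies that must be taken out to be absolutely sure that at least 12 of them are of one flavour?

67

An adversary could hand out at most 11 candies per flavour (banana, mango, guava run out sooner): 11 + 11 + 11 + 5 + 11 + 8 + 9 = 66 candies and still no flavour has 12.
Pigeonhole: one more candy lands in a flavour already at 11, so 67 draws are enough and 66 are not.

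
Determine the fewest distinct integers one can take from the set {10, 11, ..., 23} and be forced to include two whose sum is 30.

10

Group the elements by complementary pair {x, 30−x}: {10,20}, {11,19}, {12,18}, …, giving 5 two-element pairs; the single value 15 (it cannot pair with itself since the integers are distinct); and 3 integers whose partner 30−x falls outside [10,23].
By the pigeonhole principle, treating each of those 9 groups as a pigeonhole, one can pick one integer per group — 9 integers — with no two summing to 30.
The 10th integer lands in an occupied pair, forcing a sum of 30.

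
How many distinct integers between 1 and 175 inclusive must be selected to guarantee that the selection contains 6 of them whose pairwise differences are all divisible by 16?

81

Integers whose pairwise differences are multiples of 16 are exactly those sharing a remainder mod 16. The 16 residue classes mod 16 are the pigeonholes.
With 80 integers one could put 5 in each residue class and have no class reach 6.
The 81st integer pushes some class to 6, so 16·5 + 1 = 81.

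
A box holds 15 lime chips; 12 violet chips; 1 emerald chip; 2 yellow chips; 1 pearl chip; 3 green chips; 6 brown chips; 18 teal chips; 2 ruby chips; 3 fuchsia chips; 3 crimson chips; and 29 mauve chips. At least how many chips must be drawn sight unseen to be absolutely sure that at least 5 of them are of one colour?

36

An adversary could hand out at most 4 chips per colour (7 colours run out sooner): 4 + 4 + 1 + 2 + 1 + 3 + 4 + 4 + 2 + 3 + 3 + 4 = 35 chips and still no colour has 5.
One more chip lands in a colour already at 4, so 36 draws are enough and 35 are not.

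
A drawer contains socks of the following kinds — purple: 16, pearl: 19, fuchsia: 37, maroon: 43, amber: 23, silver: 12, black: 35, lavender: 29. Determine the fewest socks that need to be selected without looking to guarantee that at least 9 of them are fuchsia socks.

186

In the worst case for collecting fuchsia socks, every non-fuchsia sock comes out first.
There are 16 + 19 + 43 + 23 + 12 + 35 + 29 = 177 non-fuchsia socks altogether.
After those, each further sock must be fuchsia, so 177 + 9 = 186 draws guarantee 9 fuchsia socks.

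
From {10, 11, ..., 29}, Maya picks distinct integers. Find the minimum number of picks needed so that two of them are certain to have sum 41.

A set avoiding the sum 41 can contain at most one of each pair {x, 41−x}, plus the 2 elements whose complement lies outside the range.
The integers 10, …, 20 (11 of them) are such a set: any two sum to at least 10+11 = 21 and at most 19+20 = 39 < 41.
Pigeonhole: any 12th integer completes one of the 9 pairs, so 12 choices force a sum of 41.

12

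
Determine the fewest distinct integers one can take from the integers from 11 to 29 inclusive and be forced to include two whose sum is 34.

A set avoiding the sum 34 can contain at most one of each pair {x, 34−x}, plus the 7 elements whose complement lies outside the range or equal to its own complement.
The integers 17, …, 29 (13 of them) are such a set: any two sum to at least 17+18 = 35 > 34.
By pigeonhole, any 14th integer completes one of the 6 pairs, so 14 choices force a sum of 34.

14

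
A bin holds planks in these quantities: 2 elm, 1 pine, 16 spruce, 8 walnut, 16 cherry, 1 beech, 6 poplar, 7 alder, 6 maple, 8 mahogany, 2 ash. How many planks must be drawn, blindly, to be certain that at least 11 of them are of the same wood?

62

An adversary could hand out at most 10 planks per wood (9 woods run out sooner): 2 + 1 + 10 + 8 + 10 + 1 + 6 + 7 + 6 + 8 + 2 = 61 planks and still no wood has 11.
Pigeonhole: one more plank lands in a wood already at 10, so 62 draws are enough and 61 are not.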